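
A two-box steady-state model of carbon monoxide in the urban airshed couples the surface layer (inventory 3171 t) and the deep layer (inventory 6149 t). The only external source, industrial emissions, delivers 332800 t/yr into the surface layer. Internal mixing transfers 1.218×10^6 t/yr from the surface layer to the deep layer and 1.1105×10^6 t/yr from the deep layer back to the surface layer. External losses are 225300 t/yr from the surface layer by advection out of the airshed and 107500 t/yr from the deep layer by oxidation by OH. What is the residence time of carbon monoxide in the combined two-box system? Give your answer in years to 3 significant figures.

Treat the two boxes together as one reservoir: the mixing fluxes between them are internal recycling, so τ = ΣM / Σ(external losses).
M_total = 3171 + 6149 = 9320.0 t.
ΣF_external_out = 225300 + 107500 = 332800 t/yr.
τ = M_total / ΣF_ext = 9320.0 / 332800 = 0.02800 yr.

0.0280 yr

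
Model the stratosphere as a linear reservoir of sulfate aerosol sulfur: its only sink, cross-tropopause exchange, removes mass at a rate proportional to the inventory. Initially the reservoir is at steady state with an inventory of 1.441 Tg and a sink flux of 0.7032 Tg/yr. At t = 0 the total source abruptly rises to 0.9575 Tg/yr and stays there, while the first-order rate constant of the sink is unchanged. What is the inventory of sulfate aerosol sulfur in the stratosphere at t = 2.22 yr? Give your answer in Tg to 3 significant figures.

1.79 Tg

Residence time τ = M₀/F₀ = 2.049 yr. The eventual steady state is M_∞ = M₀·(F₁/F₀) = 1.441 × 0.9575/0.7032 = 1.9621 Tg.
The anomaly ΔM(t) = M(t) − M_∞ decays as ΔM₀·e^(−t/τ) with ΔM₀ = 1.441 − 1.9621 = −0.5211 Tg.
At t = 2.22 yr, e^(−t/τ) = e^(−1.083) = 0.3385, so ΔM = −0.1764 Tg and M = 1.9621 − 0.1764 = 1.7857 Tg.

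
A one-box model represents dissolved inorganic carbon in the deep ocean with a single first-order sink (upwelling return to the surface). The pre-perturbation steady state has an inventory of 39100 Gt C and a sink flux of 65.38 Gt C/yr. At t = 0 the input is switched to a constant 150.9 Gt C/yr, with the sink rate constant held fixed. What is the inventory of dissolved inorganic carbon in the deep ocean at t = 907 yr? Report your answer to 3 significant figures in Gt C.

79000 Gt C

τ = M₀/F₀ = 39100/65.38 = 598.0 yr; rate constant k = 1/τ.
New steady state M_∞ = F₁/k = F₁·τ = 150.9 × 598.0 = 90245 Gt C.
M(t) = M_∞ + (M₀ − M_∞)·e^(−t/τ); t/τ = 907/598.0 = 1.517, so e^(−t/τ) = 0.2195.
M(t) = 90245 − 51140 × 0.2195 = 79021 Gt C.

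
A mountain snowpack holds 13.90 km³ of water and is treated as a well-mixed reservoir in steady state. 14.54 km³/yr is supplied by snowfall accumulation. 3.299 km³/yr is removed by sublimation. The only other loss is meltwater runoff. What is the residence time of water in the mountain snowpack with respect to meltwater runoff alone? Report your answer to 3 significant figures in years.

1.24 yr

At steady state ΣF_in = ΣF_out.
ΣF_in = 14.540 km³/yr.
Meltwater runoff flux = ΣF_in − (3.299) = 14.540 − 3.299 = 11.24 km³/yr.
τ = M / F = 13.90 / 11.24 = 1.237 yr.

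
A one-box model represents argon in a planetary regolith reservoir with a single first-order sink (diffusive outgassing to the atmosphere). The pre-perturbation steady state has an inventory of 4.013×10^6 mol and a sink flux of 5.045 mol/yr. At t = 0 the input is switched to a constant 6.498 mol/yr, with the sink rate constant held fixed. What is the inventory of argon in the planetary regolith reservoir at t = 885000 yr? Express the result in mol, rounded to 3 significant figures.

4.79×10^6 mol

The sink rate constant is k = F₀/M₀ = 5.045/4.013×10^6 = 1.257×10^-6 yr⁻¹.
Solving dM/dt = F₁ − kM with M(0) = M₀ gives M(t) = F₁/k + (M₀ − F₁/k)·e^(−kt).
F₁/k = 6.498/1.257×10^-6 = 5.1688×10^6 mol; kt = 1.257×10^-6 × 885000 = 1.113, e^(−kt) = 0.3287.
M(885000) = 5.1688×10^6 + (4.013×10^6 − 5.1688×10^6) × 0.3287 = 5.1688×10^6 − 379900 = 4.7889×10^6 mol.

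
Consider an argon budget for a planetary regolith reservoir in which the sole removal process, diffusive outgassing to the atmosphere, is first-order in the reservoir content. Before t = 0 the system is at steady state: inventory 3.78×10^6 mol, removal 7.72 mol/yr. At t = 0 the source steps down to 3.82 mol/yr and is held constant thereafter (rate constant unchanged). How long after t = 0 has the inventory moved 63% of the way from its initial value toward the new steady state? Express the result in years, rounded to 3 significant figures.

487000 yr

τ = M₀/F₀ = 3.78×10^6/7.72 = 489600 yr.
The remaining gap fraction is e^(−t/τ); 63% covered ⇒ e^(−t/τ) = 0.370.
t = −τ ln(0.370) = 489600 × 0.9943 = 486800 yr.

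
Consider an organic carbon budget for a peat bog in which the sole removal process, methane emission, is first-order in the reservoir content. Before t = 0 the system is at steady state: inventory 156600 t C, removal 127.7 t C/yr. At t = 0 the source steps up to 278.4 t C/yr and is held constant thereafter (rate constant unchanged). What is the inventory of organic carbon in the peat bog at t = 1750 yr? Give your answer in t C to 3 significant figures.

The sink rate constant is k = F₀/M₀ = 127.7/156600 = 0.0008155 yr⁻¹.
Solving dM/dt = F₁ − kM with M(0) = M₀ gives M(t) = F₁/k + (M₀ − F₁/k)·e^(−kt).
F₁/k = 278.4/0.0008155 = 341410 t C; kt = 0.0008155 × 1750 = 1.427, e^(−kt) = 0.2400.
M(1750) = 341410 + (156600 − 341410) × 0.2400 = 341410 − 44360 = 297050 t C.

297000 t C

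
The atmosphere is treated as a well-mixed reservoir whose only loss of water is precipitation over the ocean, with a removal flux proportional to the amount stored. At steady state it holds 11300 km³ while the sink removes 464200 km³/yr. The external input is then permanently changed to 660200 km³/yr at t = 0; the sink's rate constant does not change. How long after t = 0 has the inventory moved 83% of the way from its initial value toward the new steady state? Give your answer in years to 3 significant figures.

τ = M₀/F₀ = 11300/464200 = 0.02434 yr.
The remaining gap fraction is e^(−t/τ); 83% covered ⇒ e^(−t/τ) = 0.170.
t = −τ ln(0.170) = 0.02434 × 1.772 = 0.04313 yr.

0.0431 yr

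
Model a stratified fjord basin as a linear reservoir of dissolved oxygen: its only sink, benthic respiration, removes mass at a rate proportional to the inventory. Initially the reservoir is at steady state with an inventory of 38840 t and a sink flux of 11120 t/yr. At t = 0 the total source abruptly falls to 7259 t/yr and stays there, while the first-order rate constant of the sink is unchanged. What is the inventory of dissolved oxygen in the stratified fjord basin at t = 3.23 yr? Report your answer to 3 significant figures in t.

τ = M₀/F₀ = 38840/11120 = 3.493 yr; rate constant k = 1/τ.
New steady state M_∞ = F₁/k = F₁·τ = 7259 × 3.493 = 25354 t.
M(t) = M_∞ + (M₀ − M_∞)·e^(−t/τ); t/τ = 3.23/3.493 = 0.9248, so e^(−t/τ) = 0.3966.
M(t) = 25354 + 13490 × 0.3966 = 30703 t.

30700 t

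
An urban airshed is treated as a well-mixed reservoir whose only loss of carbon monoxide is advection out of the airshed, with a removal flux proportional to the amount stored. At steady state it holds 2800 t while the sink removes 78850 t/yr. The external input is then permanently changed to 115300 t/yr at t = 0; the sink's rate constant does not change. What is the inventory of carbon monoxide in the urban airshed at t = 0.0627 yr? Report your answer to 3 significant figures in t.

The sink rate constant is k = F₀/M₀ = 78850/2800 = 28.16 yr⁻¹.
Solving dM/dt = F₁ − kM with M(0) = M₀ gives M(t) = F₁/k + (M₀ − F₁/k)·e^(−kt).
F₁/k = 115300/28.16 = 4094.4 t; kt = 28.16 × 0.0627 = 1.766, e^(−kt) = 0.1711.
M(0.0627) = 4094.4 + (2800 − 4094.4) × 0.1711 = 4094.4 − 221.4 = 3872.9 t.

3870 t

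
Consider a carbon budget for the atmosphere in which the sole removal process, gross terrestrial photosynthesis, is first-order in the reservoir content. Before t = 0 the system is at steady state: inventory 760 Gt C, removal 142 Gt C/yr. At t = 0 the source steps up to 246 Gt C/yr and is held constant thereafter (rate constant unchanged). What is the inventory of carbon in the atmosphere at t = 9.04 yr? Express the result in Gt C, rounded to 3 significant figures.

The sink rate constant is k = F₀/M₀ = 142/760 = 0.1868 yr⁻¹.
Solving dM/dt = F₁ − kM with M(0) = M₀ gives M(t) = F₁/k + (M₀ − F₁/k)·e^(−kt).
F₁/k = 246/0.1868 = 1316.6 Gt C; kt = 0.1868 × 9.04 = 1.689, e^(−kt) = 0.1847.
M(9.04) = 1316.6 + (760 − 1316.6) × 0.1847 = 1316.6 − 102.8 = 1213.8 Gt C.

1210 Gt C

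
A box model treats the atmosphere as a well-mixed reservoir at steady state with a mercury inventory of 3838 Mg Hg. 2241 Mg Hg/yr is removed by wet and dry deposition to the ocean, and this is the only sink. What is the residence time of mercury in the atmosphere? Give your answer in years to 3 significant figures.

τ = M / F = 3838 / 2241 = 1.713 yr.

1.71 yr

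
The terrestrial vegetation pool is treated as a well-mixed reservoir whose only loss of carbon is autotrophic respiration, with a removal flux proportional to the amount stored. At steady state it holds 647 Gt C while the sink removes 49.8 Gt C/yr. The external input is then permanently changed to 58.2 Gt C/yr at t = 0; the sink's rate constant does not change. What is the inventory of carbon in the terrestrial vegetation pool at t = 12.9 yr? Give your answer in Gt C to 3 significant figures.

716 Gt C

The sink rate constant is k = F₀/M₀ = 49.8/647 = 0.07697 yr⁻¹.
Solving dM/dt = F₁ − kM with M(0) = M₀ gives M(t) = F₁/k + (M₀ − F₁/k)·e^(−kt).
F₁/k = 58.2/0.07697 = 756.13 Gt C; kt = 0.07697 × 12.9 = 0.9929, e^(−kt) = 0.3705.
M(12.9) = 756.13 + (647 − 756.13) × 0.3705 = 756.13 − 40.43 = 715.70 Gt C.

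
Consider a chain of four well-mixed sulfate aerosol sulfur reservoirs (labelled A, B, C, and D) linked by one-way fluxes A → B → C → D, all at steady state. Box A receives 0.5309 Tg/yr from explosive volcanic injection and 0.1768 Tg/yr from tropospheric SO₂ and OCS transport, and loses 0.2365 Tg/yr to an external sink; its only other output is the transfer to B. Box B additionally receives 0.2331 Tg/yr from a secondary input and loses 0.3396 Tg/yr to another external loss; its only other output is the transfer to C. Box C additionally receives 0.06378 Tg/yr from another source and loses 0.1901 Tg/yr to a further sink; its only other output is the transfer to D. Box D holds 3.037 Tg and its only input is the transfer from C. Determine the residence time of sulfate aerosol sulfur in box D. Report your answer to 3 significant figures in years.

12.7 yr

Box A: F(A→B) = (0.5309 + 0.1768) − 0.2365 = 0.47120 Tg/yr.
Box B: F(B→C) = (0.47120 + 0.2331) − 0.3396 = 0.36470 Tg/yr.
Box C: F(C→D) = (0.36470 + 0.06378) − 0.1901 = 0.23838 Tg/yr.
Box D throughput = its input = 0.23838 Tg/yr; τ = 3.037 / 0.23838 = 12.74 yr.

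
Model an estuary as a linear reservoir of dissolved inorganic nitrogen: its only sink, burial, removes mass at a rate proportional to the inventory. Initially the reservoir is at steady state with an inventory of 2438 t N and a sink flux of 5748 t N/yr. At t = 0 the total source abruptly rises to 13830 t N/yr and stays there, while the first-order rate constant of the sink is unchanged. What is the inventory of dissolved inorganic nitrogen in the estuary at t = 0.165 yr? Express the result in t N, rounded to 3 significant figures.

3540 t N

The sink rate constant is k = F₀/M₀ = 5748/2438 = 2.358 yr⁻¹.
Solving dM/dt = F₁ − kM with M(0) = M₀ gives M(t) = F₁/k + (M₀ − F₁/k)·e^(−kt).
F₁/k = 13830/2.358 = 5866.0 t N; kt = 2.358 × 0.165 = 0.3890, e^(−kt) = 0.6777.
M(0.165) = 5866.0 + (2438 − 5866.0) × 0.6777 = 5866.0 − 2323 = 3542.8 t N.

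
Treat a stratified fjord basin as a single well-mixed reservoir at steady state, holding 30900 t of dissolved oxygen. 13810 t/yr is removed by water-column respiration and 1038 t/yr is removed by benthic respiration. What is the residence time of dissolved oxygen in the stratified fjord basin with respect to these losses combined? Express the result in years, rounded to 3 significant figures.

Total removal = 13810 + 1038 = 14848 t/yr.
τ = M / ΣF_out = 30900 / 14848 = 2.081 yr.

2.08 yr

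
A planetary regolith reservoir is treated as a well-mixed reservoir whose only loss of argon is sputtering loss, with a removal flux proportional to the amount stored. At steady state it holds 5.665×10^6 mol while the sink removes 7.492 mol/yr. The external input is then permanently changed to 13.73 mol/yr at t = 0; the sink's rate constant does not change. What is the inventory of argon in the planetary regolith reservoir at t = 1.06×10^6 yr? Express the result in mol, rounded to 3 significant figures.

τ = M₀/F₀ = 5.665×10^6/7.492 = 756100 yr; rate constant k = 1/τ.
New steady state M_∞ = F₁/k = F₁·τ = 13.73 × 756100 = 1.0382×10^7 mol.
M(t) = M_∞ + (M₀ − M_∞)·e^(−t/τ); t/τ = 1.06×10^6/756100 = 1.402, so e^(−t/τ) = 0.2461.
M(t) = 1.0382×10^7 − 4.717×10^6 × 0.2461 = 9.2208×10^6 mol.

9.22×10^6 mol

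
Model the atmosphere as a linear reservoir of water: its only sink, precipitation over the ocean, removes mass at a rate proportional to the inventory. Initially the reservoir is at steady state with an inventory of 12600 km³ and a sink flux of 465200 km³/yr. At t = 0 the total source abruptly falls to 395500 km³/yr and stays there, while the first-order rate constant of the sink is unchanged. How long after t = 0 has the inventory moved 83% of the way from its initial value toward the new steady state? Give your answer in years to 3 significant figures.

τ = M₀/F₀ = 12600/465200 = 0.02709 yr.
The remaining gap fraction is e^(−t/τ); 83% covered ⇒ e^(−t/τ) = 0.170.
t = −τ ln(0.170) = 0.02709 × 1.772 = 0.04799 yr.

0.0480 yr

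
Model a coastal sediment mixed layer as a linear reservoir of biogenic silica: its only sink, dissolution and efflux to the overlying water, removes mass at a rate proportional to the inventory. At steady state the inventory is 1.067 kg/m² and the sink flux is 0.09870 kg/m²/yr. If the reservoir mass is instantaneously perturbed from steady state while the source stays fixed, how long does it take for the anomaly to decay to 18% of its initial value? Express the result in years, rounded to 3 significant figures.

18.5 yr

For a linear reservoir the anomaly decays as exp(−t/τ) with τ = M/F = 1.067/0.09870 = 10.81 yr.
exp(−t/τ) = 0.18 ⇒ t = −τ ln(0.18) = 10.81 × 1.715 = 18.54 yr.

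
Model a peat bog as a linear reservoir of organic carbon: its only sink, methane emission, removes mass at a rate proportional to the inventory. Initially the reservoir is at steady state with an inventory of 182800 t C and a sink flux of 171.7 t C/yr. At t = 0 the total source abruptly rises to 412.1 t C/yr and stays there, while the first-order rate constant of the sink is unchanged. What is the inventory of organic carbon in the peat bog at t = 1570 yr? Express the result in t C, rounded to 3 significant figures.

τ = M₀/F₀ = 182800/171.7 = 1065 yr; rate constant k = 1/τ.
New steady state M_∞ = F₁/k = F₁·τ = 412.1 × 1065 = 438740 t C.
M(t) = M_∞ + (M₀ − M_∞)·e^(−t/τ); t/τ = 1570/1065 = 1.475, so e^(−t/τ) = 0.2289.
M(t) = 438740 − 255900 × 0.2289 = 380170 t C.

380000 t C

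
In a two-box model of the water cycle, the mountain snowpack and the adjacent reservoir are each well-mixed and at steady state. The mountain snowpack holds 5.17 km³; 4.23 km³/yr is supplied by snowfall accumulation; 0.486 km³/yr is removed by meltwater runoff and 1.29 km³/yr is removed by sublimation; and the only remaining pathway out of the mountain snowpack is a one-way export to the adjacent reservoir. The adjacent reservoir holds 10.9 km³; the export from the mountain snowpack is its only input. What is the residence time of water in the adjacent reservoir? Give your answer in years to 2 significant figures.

Balance the mountain snowpack: ΣF_in = 4.2300 km³/yr.
Export to the adjacent reservoir = ΣF_in − (0.486 + 1.29) = 2.4540 km³/yr.
At steady state the output of the adjacent reservoir equals its input, 2.4540 km³/yr.
τ = M / F = 10.9 / 2.4540 = 4.442 yr.

4.4 yr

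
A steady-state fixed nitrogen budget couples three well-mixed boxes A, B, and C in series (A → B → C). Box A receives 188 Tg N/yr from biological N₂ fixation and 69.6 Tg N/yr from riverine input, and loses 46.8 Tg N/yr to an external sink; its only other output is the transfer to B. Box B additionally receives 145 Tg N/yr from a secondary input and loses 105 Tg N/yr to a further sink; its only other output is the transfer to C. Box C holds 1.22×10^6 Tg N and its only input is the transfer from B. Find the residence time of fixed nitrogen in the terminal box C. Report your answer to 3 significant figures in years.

4860 yr

Box A: F(A→B) = (188 + 69.6) − 46.8 = 210.80 Tg N/yr.
Box B: F(B→C) = (210.80 + 145) − 105 = 250.80 Tg N/yr.
Box C throughput = its input = 250.80 Tg N/yr; τ = 1.22×10^6 / 250.80 = 4864 yr.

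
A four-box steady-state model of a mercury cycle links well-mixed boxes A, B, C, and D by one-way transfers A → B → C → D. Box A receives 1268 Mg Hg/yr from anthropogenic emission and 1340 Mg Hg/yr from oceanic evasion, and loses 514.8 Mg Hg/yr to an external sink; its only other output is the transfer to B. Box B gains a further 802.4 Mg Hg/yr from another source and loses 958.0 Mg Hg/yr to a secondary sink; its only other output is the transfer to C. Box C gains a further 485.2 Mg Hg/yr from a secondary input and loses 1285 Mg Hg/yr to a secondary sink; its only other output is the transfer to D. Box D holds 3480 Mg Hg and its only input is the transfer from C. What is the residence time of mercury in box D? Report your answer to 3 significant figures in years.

3.06 yr

Box A: F(A→B) = (1268 + 1340) − 514.8 = 2093.2 Mg Hg/yr.
Box B: F(B→C) = (2093.2 + 802.4) − 958.0 = 1937.6 Mg Hg/yr.
Box C: F(C→D) = (1937.6 + 485.2) − 1285 = 1137.8 Mg Hg/yr.
Box D throughput = its input = 1137.8 Mg Hg/yr; τ = 3480 / 1137.8 = 3.059 yr.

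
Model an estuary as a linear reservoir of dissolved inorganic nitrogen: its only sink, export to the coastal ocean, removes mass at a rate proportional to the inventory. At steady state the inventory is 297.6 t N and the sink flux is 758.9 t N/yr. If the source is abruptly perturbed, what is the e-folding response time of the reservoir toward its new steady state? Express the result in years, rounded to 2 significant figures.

0.39 yr

For a linear reservoir the response time equals the residence time τ = M/F.
τ = 297.6 / 758.9 = 0.3921 yr.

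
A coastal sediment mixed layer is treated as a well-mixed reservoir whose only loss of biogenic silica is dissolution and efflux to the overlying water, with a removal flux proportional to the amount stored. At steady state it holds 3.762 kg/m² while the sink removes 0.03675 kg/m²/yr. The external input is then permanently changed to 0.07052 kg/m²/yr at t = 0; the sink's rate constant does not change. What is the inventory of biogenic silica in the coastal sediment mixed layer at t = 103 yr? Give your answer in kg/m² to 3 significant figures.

5.96 kg/m²

τ = M₀/F₀ = 3.762/0.03675 = 102.4 yr; rate constant k = 1/τ.
New steady state M_∞ = F₁/k = F₁·τ = 0.07052 × 102.4 = 7.2189 kg/m².
M(t) = M_∞ + (M₀ − M_∞)·e^(−t/τ); t/τ = 103/102.4 = 1.006, so e^(−t/τ) = 0.3656.
M(t) = 7.2189 − 3.457 × 0.3656 = 5.9550 kg/m².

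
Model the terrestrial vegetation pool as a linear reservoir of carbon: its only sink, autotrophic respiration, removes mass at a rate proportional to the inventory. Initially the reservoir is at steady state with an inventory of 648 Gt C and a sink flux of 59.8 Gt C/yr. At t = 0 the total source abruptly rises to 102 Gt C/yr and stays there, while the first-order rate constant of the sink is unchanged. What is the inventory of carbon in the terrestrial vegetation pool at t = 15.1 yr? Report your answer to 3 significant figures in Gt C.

Residence time τ = M₀/F₀ = 10.84 yr. The eventual steady state is M_∞ = M₀·(F₁/F₀) = 648 × 102/59.8 = 1105.3 Gt C.
The anomaly ΔM(t) = M(t) − M_∞ decays as ΔM₀·e^(−t/τ) with ΔM₀ = 648 − 1105.3 = −457.3 Gt C.
At t = 15.1 yr, e^(−t/τ) = e^(−1.393) = 0.2482, so ΔM = −113.5 Gt C and M = 1105.3 − 113.5 = 991.78 Gt C.

992 Gt C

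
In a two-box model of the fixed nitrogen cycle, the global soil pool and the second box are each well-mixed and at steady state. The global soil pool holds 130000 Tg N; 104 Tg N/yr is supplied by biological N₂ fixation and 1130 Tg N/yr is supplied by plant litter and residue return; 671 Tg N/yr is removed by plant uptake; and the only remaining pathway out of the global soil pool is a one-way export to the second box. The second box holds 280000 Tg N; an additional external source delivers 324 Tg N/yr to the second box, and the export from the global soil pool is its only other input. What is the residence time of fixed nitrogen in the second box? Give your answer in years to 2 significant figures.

320 yr

Balance the global soil pool: ΣF_in = 104 + 1130 = 1234.0 Tg N/yr.
Export to the second box = ΣF_in − (671) = 563.00 Tg N/yr.
Total input to the second box = 563.00 + 324 = 887.00 Tg N/yr; at steady state this equals its total output.
τ = M / F = 280000 / 887.00 = 315.7 yr.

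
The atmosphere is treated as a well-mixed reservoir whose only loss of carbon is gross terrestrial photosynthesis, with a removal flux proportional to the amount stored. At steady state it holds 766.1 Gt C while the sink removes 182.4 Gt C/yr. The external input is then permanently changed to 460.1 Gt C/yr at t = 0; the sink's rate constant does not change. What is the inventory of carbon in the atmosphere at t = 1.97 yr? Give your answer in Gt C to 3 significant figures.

Residence time τ = M₀/F₀ = 4.200 yr. The eventual steady state is M_∞ = M₀·(F₁/F₀) = 766.1 × 460.1/182.4 = 1932.5 Gt C.
The anomaly ΔM(t) = M(t) − M_∞ decays as ΔM₀·e^(−t/τ) with ΔM₀ = 766.1 − 1932.5 = −1166 Gt C.
At t = 1.97 yr, e^(−t/τ) = e^(−0.4690) = 0.6256, so ΔM = −729.7 Gt C and M = 1932.5 − 729.7 = 1202.8 Gt C.

1200 Gt C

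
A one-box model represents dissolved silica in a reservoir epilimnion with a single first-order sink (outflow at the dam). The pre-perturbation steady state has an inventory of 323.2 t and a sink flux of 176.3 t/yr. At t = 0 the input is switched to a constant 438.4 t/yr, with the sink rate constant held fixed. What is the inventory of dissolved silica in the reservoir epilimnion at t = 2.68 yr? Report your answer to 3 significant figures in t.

692 t

Residence time τ = M₀/F₀ = 1.833 yr. The eventual steady state is M_∞ = M₀·(F₁/F₀) = 323.2 × 438.4/176.3 = 803.69 t.
The anomaly ΔM(t) = M(t) − M_∞ decays as ΔM₀·e^(−t/τ) with ΔM₀ = 323.2 − 803.69 = −480.5 t.
At t = 2.68 yr, e^(−t/τ) = e^(−1.462) = 0.2318, so ΔM = −111.4 t and M = 803.69 − 111.4 = 692.32 t.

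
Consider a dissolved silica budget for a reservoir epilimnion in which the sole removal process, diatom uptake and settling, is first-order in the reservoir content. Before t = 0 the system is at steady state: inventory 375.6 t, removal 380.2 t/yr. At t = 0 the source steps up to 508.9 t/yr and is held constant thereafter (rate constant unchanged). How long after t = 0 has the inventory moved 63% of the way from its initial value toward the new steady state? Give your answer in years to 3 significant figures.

0.982 yr

τ = M₀/F₀ = 375.6/380.2 = 0.9879 yr.
The remaining gap fraction is e^(−t/τ); 63% covered ⇒ e^(−t/τ) = 0.370.
t = −τ ln(0.370) = 0.9879 × 0.9943 = 0.9822 yr.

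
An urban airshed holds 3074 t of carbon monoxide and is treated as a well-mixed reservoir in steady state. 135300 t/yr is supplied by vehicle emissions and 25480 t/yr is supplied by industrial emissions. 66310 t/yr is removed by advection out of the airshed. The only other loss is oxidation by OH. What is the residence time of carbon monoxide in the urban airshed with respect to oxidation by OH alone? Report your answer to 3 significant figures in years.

0.0325 yr

At steady state ΣF_in = ΣF_out.
ΣF_in = 135300 + 25480 = 160780 t/yr.
Oxidation by OH flux = ΣF_in − (66310) = 160780 − 66310 = 94470 t/yr.
τ = M / F = 3074 / 94470 = 0.03254 yr.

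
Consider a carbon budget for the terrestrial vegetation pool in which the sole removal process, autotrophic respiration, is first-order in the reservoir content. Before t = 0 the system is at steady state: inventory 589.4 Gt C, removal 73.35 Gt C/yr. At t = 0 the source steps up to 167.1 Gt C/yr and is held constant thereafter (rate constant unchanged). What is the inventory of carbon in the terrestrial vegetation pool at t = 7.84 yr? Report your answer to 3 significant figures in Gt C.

1060 Gt C

Residence time τ = M₀/F₀ = 8.035 yr. The eventual steady state is M_∞ = M₀·(F₁/F₀) = 589.4 × 167.1/73.35 = 1342.7 Gt C.
The anomaly ΔM(t) = M(t) − M_∞ decays as ΔM₀·e^(−t/τ) with ΔM₀ = 589.4 − 1342.7 = −753.3 Gt C.
At t = 7.84 yr, e^(−t/τ) = e^(−0.9757) = 0.3769, so ΔM = −284.0 Gt C and M = 1342.7 − 284.0 = 1058.8 Gt C.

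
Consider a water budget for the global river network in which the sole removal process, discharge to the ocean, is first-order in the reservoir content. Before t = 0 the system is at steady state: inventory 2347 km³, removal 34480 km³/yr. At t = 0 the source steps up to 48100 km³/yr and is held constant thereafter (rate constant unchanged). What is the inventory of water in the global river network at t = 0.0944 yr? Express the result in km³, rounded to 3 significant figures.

3040 km³

The sink rate constant is k = F₀/M₀ = 34480/2347 = 14.69 yr⁻¹.
Solving dM/dt = F₁ − kM with M(0) = M₀ gives M(t) = F₁/k + (M₀ − F₁/k)·e^(−kt).
F₁/k = 48100/14.69 = 3274.1 km³; kt = 14.69 × 0.0944 = 1.387, e^(−kt) = 0.2499.
M(0.0944) = 3274.1 + (2347 − 3274.1) × 0.2499 = 3274.1 − 231.6 = 3042.4 km³.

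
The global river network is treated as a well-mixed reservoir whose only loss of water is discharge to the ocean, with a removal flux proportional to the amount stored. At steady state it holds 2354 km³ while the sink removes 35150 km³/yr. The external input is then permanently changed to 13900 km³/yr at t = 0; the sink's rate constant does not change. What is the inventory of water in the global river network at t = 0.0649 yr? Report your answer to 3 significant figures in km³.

The sink rate constant is k = F₀/M₀ = 35150/2354 = 14.93 yr⁻¹.
Solving dM/dt = F₁ − kM with M(0) = M₀ gives M(t) = F₁/k + (M₀ − F₁/k)·e^(−kt).
F₁/k = 13900/14.93 = 930.88 km³; kt = 14.93 × 0.0649 = 0.9691, e^(−kt) = 0.3794.
M(0.0649) = 930.88 + (2354 − 930.88) × 0.3794 = 930.88 + 540.0 = 1470.9 km³.

1470 km³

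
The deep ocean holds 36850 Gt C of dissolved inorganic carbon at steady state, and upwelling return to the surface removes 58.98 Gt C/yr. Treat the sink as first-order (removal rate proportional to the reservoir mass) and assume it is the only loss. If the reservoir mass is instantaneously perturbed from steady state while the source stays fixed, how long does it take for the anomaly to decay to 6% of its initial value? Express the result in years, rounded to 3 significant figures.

1760 yr

For a linear reservoir the anomaly decays as exp(−t/τ) with τ = M/F = 36850/58.98 = 624.8 yr.
exp(−t/τ) = 0.06 ⇒ t = −τ ln(0.06) = 624.8 × 2.813 = 1758 yr.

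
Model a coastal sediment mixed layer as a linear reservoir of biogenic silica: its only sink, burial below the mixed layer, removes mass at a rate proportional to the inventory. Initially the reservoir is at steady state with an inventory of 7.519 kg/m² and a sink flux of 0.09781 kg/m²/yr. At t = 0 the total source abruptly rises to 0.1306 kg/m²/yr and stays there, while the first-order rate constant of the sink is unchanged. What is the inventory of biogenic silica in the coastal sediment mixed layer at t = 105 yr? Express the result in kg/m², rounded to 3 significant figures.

τ = M₀/F₀ = 7.519/0.09781 = 76.87 yr; rate constant k = 1/τ.
New steady state M_∞ = F₁/k = F₁·τ = 0.1306 × 76.87 = 10.040 kg/m².
M(t) = M_∞ + (M₀ − M_∞)·e^(−t/τ); t/τ = 105/76.87 = 1.366, so e^(−t/τ) = 0.2552.
M(t) = 10.040 − 2.521 × 0.2552 = 9.3965 kg/m².

9.40 kg/m²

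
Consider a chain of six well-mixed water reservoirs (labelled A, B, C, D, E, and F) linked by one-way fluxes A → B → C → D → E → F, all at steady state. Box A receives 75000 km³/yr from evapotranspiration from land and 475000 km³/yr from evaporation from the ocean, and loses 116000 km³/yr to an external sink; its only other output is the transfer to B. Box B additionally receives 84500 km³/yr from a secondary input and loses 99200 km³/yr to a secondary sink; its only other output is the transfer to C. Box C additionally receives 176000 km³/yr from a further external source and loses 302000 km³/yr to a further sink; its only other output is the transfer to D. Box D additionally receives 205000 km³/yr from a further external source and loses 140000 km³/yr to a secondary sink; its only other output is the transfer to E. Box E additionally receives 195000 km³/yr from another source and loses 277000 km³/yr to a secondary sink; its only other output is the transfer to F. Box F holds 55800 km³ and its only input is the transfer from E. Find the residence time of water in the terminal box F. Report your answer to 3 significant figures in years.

Box A: F(A→B) = (75000 + 475000) − 116000 = 434000 km³/yr.
Box B: F(B→C) = (434000 + 84500) − 99200 = 419300 km³/yr.
Box C: F(C→D) = (419300 + 176000) − 302000 = 293300 km³/yr.
Box D: F(D→E) = (293300 + 205000) − 140000 = 358300 km³/yr.
Box E: F(E→F) = (358300 + 195000) − 277000 = 276300 km³/yr.
Box F throughput = its input = 276300 km³/yr; τ = 55800 / 276300 = 0.2020 yr.

0.202 yr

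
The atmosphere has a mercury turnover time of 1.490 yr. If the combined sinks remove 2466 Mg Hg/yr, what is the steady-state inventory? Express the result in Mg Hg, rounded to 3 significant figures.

τ = M/F ⇒ M = τ × F = 1.490 × 2466 = 3674 Mg Hg.

3670 Mg Hg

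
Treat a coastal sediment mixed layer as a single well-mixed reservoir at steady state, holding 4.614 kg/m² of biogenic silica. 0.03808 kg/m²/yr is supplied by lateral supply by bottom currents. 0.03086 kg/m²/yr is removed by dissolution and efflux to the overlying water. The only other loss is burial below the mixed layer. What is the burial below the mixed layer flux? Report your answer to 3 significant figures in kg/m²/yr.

At steady state ΣF_in = ΣF_out.
ΣF_in = 0.038080 kg/m²/yr.
Burial below the mixed layer flux = ΣF_in − (0.03086) = 0.038080 − 0.03086 = 0.007220 kg/m²/yr.

0.00722 kg/m²/yr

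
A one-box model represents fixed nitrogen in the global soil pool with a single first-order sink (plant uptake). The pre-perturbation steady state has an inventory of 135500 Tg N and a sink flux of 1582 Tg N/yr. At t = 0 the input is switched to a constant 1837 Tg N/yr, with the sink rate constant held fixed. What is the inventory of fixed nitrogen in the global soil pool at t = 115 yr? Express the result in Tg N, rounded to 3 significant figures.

152000 Tg N

Residence time τ = M₀/F₀ = 85.65 yr. The eventual steady state is M_∞ = M₀·(F₁/F₀) = 135500 × 1837/1582 = 157340 Tg N.
The anomaly ΔM(t) = M(t) − M_∞ decays as ΔM₀·e^(−t/τ) with ΔM₀ = 135500 − 157340 = −21840 Tg N.
At t = 115 yr, e^(−t/τ) = e^(−1.343) = 0.2612, so ΔM = −5704 Tg N and M = 157340 − 5704 = 151640 Tg N.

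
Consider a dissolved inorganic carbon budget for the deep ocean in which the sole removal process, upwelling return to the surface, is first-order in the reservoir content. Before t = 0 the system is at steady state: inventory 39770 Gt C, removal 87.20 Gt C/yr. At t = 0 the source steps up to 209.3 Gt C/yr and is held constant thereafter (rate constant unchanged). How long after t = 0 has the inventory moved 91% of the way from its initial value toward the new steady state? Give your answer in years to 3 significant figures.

1100 yr

τ = M₀/F₀ = 39770/87.20 = 456.1 yr.
The remaining gap fraction is e^(−t/τ); 91% covered ⇒ e^(−t/τ) = 0.0900.
t = −τ ln(0.0900) = 456.1 × 2.408 = 1098 yr.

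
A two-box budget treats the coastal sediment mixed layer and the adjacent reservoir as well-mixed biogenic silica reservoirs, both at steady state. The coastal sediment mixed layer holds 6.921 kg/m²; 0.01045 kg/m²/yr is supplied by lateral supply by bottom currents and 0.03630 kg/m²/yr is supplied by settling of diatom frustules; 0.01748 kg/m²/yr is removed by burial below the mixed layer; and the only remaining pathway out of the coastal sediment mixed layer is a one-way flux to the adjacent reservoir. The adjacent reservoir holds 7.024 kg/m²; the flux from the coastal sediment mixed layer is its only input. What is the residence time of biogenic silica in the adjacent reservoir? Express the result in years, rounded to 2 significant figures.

240 yr

Balance the coastal sediment mixed layer: ΣF_in = 0.01045 + 0.03630 = 0.046750 kg/m²/yr.
Flux to the adjacent reservoir = ΣF_in − (0.01748) = 0.029270 kg/m²/yr.
At steady state the output of the adjacent reservoir equals its input, 0.029270 kg/m²/yr.
τ = M / F = 7.024 / 0.029270 = 240.0 yr.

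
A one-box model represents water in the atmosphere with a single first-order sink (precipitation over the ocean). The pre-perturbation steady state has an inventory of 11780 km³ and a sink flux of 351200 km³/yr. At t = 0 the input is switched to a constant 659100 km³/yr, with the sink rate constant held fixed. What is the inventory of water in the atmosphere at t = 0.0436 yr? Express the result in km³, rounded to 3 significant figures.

19300 km³

The sink rate constant is k = F₀/M₀ = 351200/11780 = 29.81 yr⁻¹.
Solving dM/dt = F₁ − kM with M(0) = M₀ gives M(t) = F₁/k + (M₀ − F₁/k)·e^(−kt).
F₁/k = 659100/29.81 = 22108 km³; kt = 29.81 × 0.0436 = 1.300, e^(−kt) = 0.2726.
M(0.0436) = 22108 + (11780 − 22108) × 0.2726 = 22108 − 2815 = 19293 km³.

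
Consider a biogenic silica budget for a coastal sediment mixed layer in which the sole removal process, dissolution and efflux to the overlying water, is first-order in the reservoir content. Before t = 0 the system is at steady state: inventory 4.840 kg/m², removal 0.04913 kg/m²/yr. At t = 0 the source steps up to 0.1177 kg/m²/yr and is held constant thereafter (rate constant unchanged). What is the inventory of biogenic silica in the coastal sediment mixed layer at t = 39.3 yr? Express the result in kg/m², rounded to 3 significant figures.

7.06 kg/m²

τ = M₀/F₀ = 4.840/0.04913 = 98.51 yr; rate constant k = 1/τ.
New steady state M_∞ = F₁/k = F₁·τ = 0.1177 × 98.51 = 11.595 kg/m².
M(t) = M_∞ + (M₀ − M_∞)·e^(−t/τ); t/τ = 39.3/98.51 = 0.3989, so e^(−t/τ) = 0.6710.
M(t) = 11.595 − 6.755 × 0.6710 = 7.0622 kg/m².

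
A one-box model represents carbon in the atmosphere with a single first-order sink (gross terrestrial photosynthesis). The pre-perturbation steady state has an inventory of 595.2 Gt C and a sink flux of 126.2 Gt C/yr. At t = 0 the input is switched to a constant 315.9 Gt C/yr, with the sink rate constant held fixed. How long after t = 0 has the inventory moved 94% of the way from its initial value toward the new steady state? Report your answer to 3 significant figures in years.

13.3 yr

τ = M₀/F₀ = 595.2/126.2 = 4.716 yr.
The remaining gap fraction is e^(−t/τ); 94% covered ⇒ e^(−t/τ) = 0.0600.
t = −τ ln(0.0600) = 4.716 × 2.813 = 13.27 yr.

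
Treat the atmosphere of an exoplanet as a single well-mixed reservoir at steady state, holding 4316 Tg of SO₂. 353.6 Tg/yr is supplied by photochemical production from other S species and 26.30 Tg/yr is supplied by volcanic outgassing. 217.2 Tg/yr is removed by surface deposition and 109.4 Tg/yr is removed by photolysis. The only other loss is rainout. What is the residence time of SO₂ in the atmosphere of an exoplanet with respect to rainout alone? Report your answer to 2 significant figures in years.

At steady state ΣF_in = ΣF_out.
ΣF_in = 353.6 + 26.30 = 379.90 Tg/yr.
Rainout flux = ΣF_in − (217.2 + 109.4) = 379.90 − 326.6 = 53.30 Tg/yr.
τ = M / F = 4316 / 53.30 = 80.98 yr.

81 yr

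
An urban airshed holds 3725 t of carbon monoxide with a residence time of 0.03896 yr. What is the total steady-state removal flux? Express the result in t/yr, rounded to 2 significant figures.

F = M / τ = 3725 / 0.03896 = 95610 t/yr.

96000 t/yr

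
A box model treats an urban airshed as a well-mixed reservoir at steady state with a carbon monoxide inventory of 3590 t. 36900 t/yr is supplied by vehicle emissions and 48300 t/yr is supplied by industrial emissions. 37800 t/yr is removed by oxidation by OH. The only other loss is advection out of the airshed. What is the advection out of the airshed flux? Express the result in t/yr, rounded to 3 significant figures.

At steady state ΣF_in = ΣF_out.
ΣF_in = 36900 + 48300 = 85200 t/yr.
Advection out of the airshed flux = ΣF_in − (37800) = 85200 − 37800 = 47400 t/yr.

47400 t/yr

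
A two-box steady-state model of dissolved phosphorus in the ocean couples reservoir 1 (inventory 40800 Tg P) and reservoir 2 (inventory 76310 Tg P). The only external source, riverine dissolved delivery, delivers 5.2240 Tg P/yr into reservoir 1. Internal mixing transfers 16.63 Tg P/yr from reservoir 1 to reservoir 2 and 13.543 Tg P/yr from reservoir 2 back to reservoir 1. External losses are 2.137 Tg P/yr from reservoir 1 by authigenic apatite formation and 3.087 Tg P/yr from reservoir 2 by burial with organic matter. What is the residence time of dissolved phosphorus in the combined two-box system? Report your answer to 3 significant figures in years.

22400 yr

Residence time in the combined system uses the total inventory and the total *external* removal — internal exchanges between the two boxes cancel.
M_total = 40800 + 76310 = 117110 Tg P.
ΣF_external_out = 2.137 + 3.087 = 5.2240 Tg P/yr.
τ = M_total / ΣF_ext = 117110 / 5.2240 = 22420 yr.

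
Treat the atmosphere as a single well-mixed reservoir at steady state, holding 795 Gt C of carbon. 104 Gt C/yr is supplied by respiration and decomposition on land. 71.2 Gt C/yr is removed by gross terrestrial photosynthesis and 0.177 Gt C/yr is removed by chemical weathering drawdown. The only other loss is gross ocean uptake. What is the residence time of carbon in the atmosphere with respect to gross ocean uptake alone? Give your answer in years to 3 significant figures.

At steady state ΣF_in = ΣF_out.
ΣF_in = 104.00 Gt C/yr.
Gross ocean uptake flux = ΣF_in − (71.2 + 0.177) = 104.00 − 71.38 = 32.62 Gt C/yr.
τ = M / F = 795 / 32.62 = 24.37 yr.

24.4 yr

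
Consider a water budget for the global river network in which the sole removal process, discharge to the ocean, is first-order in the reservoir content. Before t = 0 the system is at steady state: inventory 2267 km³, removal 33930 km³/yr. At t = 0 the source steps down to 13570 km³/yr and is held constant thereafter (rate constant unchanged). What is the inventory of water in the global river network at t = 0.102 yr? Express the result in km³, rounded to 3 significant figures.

1200 km³

Residence time τ = M₀/F₀ = 0.06681 yr. The eventual steady state is M_∞ = M₀·(F₁/F₀) = 2267 × 13570/33930 = 906.67 km³.
The anomaly ΔM(t) = M(t) − M_∞ decays as ΔM₀·e^(−t/τ) with ΔM₀ = 2267 − 906.67 = 1360 km³.
At t = 0.102 yr, e^(−t/τ) = e^(−1.527) = 0.2173, so ΔM = 295.6 km³ and M = 906.67 + 295.6 = 1202.2 km³.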